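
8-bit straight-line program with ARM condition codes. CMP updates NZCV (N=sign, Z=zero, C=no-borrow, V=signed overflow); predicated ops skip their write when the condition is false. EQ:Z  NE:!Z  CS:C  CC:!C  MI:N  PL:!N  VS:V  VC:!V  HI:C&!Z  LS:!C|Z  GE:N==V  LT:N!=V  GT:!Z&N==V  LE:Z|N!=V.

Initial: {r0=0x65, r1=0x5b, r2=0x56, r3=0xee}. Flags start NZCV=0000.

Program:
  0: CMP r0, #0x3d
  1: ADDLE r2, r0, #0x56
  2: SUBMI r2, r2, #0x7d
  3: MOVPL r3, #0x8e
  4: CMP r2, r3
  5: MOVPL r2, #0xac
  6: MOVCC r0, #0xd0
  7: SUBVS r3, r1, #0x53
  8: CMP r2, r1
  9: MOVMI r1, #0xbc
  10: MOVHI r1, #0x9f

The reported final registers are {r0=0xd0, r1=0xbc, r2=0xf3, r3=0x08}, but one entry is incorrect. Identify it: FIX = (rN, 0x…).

[0] flags=0010 → (cmp)
[1] flags=0010 LE?F → skip
[2] flags=0010 MI?F → skip
[3] flags=0010 PL?T → r3=0x8e
[4] flags=1001 → (cmp)
[5] flags=1001 PL?F → skip
[6] flags=1001 CC?T → r0=0xd0
[7] flags=1001 VS?T → r3=0x08
[8] flags=1000 → (cmp)
[9] flags=1000 MI?T → r1=0xbc
[10] flags=1000 HI?F → skip

FIX = (r2, 0x56)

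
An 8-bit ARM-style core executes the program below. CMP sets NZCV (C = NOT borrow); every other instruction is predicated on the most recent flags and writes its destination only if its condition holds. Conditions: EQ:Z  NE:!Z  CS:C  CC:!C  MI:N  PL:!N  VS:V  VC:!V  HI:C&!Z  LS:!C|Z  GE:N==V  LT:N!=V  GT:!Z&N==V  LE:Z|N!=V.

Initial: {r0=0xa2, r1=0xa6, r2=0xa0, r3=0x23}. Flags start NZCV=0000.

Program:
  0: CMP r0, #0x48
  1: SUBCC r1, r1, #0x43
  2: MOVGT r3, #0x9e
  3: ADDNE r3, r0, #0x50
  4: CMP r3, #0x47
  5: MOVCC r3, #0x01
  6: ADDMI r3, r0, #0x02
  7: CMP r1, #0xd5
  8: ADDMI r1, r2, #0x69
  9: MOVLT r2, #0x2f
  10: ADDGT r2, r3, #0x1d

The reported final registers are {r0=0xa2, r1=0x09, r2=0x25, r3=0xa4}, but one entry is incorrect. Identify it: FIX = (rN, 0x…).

FIX = (r2, 0x2f)

0: ✓ CMP  NZCV=0011
1: · SUBCC
2: · MOVGT
3: ✓ ADDNE  r3←0xf2
4: ✓ CMP  NZCV=1010
5: · MOVCC
6: ✓ ADDMI  r3←0xa4
7: ✓ CMP  NZCV=1000
8: ✓ ADDMI  r1←0x09
9: ✓ MOVLT  r2←0x2f
10: · ADDGT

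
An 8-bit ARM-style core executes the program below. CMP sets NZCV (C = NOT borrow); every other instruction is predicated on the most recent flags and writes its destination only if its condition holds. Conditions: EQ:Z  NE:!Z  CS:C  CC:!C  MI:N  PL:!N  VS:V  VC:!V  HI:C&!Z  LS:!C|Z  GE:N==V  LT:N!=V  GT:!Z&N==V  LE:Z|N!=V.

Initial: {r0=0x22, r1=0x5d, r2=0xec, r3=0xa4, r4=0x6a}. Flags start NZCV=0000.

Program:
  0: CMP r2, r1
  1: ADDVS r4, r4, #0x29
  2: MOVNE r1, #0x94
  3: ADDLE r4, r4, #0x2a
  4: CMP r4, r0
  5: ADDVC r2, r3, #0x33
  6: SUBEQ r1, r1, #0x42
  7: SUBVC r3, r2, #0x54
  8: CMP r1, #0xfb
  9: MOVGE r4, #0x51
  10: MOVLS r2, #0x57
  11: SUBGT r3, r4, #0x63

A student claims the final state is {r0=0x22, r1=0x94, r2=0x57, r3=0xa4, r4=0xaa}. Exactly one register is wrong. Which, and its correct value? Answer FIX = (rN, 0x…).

[0] flags=1010 → (cmp)
[1] flags=1010 VS?F → skip
[2] flags=1010 NE?T → r1=0x94
[3] flags=1010 LE?T → r4=0x94
[4] flags=0011 → (cmp)
[5] flags=0011 VC?F → skip
[6] flags=0011 EQ?F → skip
[7] flags=0011 VC?F → skip
[8] flags=1000 → (cmp)
[9] flags=1000 GE?F → skip
[10] flags=1000 LS?T → r2=0x57
[11] flags=1000 GT?F → skip

FIX = (r4, 0x94)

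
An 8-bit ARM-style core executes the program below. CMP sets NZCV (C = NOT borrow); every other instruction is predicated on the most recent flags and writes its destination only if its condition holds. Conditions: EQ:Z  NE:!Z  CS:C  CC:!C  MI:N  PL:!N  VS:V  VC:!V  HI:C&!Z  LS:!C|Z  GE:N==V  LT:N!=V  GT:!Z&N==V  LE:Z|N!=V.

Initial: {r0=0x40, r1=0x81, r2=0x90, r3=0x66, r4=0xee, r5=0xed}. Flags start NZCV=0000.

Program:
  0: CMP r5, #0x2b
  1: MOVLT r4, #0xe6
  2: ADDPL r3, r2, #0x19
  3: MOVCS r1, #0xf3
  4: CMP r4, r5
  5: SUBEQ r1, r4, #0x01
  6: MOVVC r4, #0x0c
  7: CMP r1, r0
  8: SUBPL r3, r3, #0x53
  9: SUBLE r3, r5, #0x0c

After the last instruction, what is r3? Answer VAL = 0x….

[0] flags=1010 → (cmp)
[1] flags=1010 LT?T → r4=0xe6
[2] flags=1010 PL?F → skip
[3] flags=1010 CS?T → r1=0xf3
[4] flags=1000 → (cmp)
[5] flags=1000 EQ?F → skip
[6] flags=1000 VC?T → r4=0x0c
[7] flags=1010 → (cmp)
[8] flags=1010 PL?F → skip
[9] flags=1010 LE?T → r3=0xe1

VAL = 0xe1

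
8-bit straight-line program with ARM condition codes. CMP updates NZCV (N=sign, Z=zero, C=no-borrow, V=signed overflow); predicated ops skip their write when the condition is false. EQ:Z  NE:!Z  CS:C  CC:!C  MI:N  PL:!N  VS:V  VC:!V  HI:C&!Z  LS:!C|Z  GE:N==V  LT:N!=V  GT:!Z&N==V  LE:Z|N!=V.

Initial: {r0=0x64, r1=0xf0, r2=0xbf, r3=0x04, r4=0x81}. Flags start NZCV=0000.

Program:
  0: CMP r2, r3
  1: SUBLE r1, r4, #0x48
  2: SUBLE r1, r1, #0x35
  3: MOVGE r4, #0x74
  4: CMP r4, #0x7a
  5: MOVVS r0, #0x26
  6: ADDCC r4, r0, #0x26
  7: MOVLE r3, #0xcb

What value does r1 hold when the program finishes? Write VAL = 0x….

VAL = 0x04

0: ✓ CMP  NZCV=1010
1: ✓ SUBLE  r1←0x39
2: ✓ SUBLE  r1←0x04
3: · MOVGE
4: ✓ CMP  NZCV=0011
5: ✓ MOVVS  r0←0x26
6: · ADDCC
7: ✓ MOVLE  r3←0xcb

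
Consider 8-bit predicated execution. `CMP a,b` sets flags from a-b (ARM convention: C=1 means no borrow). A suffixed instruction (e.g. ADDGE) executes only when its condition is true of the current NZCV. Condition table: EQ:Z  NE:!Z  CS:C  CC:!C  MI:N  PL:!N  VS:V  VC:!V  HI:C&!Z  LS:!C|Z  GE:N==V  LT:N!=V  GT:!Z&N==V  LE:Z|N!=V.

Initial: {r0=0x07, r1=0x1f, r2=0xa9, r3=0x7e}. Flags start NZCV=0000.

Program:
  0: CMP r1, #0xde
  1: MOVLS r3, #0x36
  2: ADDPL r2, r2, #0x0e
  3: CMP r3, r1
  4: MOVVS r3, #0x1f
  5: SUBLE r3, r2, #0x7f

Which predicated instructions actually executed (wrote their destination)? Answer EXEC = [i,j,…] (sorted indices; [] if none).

EXEC = [1,2]

0: ✓ CMP  NZCV=0000
1: ✓ MOVLS  r3←0x36
2: ✓ ADDPL  r2←0xb7
3: ✓ CMP  NZCV=0010
4: · MOVVS
5: · SUBLE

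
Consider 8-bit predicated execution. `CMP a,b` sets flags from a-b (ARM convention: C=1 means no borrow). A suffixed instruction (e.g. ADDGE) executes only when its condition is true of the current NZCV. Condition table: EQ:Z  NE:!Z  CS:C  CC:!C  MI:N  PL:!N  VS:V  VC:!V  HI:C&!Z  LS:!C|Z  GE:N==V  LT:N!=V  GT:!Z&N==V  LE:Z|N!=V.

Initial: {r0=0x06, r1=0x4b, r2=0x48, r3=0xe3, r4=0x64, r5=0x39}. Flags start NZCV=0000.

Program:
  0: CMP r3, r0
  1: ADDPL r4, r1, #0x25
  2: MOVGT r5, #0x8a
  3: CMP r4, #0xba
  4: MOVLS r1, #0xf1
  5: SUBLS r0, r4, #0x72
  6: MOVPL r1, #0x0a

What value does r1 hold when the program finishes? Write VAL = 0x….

VAL = 0xf1

0: ✓ CMP  NZCV=1010
1: · ADDPL
2: · MOVGT
3: ✓ CMP  NZCV=1001
4: ✓ MOVLS  r1←0xf1
5: ✓ SUBLS  r0←0xf2
6: · MOVPL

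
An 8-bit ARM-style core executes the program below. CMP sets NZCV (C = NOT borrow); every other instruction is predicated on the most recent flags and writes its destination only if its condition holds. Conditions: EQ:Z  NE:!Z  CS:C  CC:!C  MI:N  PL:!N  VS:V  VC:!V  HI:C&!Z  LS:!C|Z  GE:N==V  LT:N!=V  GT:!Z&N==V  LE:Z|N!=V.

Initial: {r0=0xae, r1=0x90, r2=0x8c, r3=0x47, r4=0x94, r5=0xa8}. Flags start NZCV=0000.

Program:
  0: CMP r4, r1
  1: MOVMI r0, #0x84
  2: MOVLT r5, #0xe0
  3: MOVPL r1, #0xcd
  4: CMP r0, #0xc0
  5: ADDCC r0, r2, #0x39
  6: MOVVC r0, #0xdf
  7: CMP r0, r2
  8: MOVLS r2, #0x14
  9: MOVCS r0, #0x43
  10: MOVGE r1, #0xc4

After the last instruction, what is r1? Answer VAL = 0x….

0: ✓ CMP  NZCV=0010
1: · MOVMI
2: · MOVLT
3: ✓ MOVPL  r1←0xcd
4: ✓ CMP  NZCV=1000
5: ✓ ADDCC  r0←0xc5
6: ✓ MOVVC  r0←0xdf
7: ✓ CMP  NZCV=0010
8: · MOVLS
9: ✓ MOVCS  r0←0x43
10: ✓ MOVGE  r1←0xc4

VAL = 0xc4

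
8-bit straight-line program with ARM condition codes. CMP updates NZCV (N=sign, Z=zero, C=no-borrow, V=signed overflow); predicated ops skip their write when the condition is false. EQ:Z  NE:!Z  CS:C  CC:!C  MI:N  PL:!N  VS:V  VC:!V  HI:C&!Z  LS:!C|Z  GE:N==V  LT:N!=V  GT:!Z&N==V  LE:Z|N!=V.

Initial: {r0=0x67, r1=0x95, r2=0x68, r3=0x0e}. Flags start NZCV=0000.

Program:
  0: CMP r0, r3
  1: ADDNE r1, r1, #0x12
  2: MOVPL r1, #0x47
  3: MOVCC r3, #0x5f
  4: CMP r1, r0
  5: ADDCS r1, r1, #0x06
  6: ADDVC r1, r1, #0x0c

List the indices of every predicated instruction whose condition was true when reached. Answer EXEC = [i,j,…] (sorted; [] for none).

EXEC = [1,2,6]

0: ✓ CMP  NZCV=0010
1: ✓ ADDNE  r1←0xa7
2: ✓ MOVPL  r1←0x47
3: · MOVCC
4: ✓ CMP  NZCV=1000
5: · ADDCS
6: ✓ ADDVC  r1←0x53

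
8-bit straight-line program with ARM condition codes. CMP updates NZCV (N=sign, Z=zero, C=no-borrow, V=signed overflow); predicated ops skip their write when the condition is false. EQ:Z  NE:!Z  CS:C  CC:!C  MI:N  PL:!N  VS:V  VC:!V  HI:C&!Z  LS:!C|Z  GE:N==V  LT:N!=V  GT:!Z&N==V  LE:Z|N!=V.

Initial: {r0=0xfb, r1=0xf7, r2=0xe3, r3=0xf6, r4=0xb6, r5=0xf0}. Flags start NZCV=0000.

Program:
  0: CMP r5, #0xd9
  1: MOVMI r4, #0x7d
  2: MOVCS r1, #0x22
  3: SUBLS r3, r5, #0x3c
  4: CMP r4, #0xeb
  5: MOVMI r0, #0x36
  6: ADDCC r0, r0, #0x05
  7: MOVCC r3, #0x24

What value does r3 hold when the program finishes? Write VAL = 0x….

VAL = 0x24

[0] flags=0010 → (cmp)
[1] flags=0010 MI?F → skip
[2] flags=0010 CS?T → r1=0x22
[3] flags=0010 LS?F → skip
[4] flags=1000 → (cmp)
[5] flags=1000 MI?T → r0=0x36
[6] flags=1000 CC?T → r0=0x3b
[7] flags=1000 CC?T → r3=0x24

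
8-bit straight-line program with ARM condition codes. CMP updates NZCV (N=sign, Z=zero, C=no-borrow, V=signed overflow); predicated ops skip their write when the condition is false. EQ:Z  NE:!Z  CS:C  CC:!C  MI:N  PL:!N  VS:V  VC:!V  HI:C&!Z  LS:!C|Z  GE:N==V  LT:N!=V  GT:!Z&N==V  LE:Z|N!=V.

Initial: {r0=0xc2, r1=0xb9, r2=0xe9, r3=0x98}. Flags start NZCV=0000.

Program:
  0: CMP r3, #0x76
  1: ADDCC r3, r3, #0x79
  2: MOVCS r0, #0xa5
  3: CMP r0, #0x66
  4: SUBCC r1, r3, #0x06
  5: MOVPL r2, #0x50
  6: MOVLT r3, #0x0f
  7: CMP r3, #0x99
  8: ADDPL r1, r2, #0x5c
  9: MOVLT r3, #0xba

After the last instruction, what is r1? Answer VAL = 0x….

0: ✓ CMP  NZCV=0011
1: · ADDCC
2: ✓ MOVCS  r0←0xa5
3: ✓ CMP  NZCV=0011
4: · SUBCC
5: ✓ MOVPL  r2←0x50
6: ✓ MOVLT  r3←0x0f
7: ✓ CMP  NZCV=0000
8: ✓ ADDPL  r1←0xac
9: · MOVLT

VAL = 0xac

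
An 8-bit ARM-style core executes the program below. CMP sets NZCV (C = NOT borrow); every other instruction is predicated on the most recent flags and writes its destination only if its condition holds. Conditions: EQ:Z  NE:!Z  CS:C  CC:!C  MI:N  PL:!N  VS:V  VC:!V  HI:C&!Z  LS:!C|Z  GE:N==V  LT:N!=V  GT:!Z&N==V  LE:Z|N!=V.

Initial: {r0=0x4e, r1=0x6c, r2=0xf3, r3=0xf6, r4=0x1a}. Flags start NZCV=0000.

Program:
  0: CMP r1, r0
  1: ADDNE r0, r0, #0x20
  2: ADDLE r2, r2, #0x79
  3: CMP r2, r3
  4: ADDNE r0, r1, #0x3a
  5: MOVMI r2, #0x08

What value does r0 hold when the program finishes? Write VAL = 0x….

VAL = 0xa6

0: ✓ CMP  NZCV=0010
1: ✓ ADDNE  r0←0x6e
2: · ADDLE
3: ✓ CMP  NZCV=1000
4: ✓ ADDNE  r0←0xa6
5: ✓ MOVMI  r2←0x08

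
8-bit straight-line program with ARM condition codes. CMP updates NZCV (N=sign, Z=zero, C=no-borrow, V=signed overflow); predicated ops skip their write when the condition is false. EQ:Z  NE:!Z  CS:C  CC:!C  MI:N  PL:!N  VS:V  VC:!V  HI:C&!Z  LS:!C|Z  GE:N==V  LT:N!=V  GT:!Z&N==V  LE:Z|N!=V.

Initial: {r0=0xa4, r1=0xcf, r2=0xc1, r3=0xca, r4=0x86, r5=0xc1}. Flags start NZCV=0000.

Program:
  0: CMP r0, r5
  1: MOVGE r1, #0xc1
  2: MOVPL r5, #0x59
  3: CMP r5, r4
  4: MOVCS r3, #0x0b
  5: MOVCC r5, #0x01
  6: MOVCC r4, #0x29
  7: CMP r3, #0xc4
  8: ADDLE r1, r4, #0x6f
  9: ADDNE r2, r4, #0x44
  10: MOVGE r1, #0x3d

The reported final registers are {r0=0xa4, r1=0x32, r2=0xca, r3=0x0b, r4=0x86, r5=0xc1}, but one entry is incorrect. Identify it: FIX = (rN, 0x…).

[0] flags=1000 → (cmp)
[1] flags=1000 GE?F → skip
[2] flags=1000 PL?F → skip
[3] flags=0010 → (cmp)
[4] flags=0010 CS?T → r3=0x0b
[5] flags=0010 CC?F → skip
[6] flags=0010 CC?F → skip
[7] flags=0000 → (cmp)
[8] flags=0000 LE?F → skip
[9] flags=0000 NE?T → r2=0xca
[10] flags=0000 GE?T → r1=0x3d

FIX = (r1, 0x3d)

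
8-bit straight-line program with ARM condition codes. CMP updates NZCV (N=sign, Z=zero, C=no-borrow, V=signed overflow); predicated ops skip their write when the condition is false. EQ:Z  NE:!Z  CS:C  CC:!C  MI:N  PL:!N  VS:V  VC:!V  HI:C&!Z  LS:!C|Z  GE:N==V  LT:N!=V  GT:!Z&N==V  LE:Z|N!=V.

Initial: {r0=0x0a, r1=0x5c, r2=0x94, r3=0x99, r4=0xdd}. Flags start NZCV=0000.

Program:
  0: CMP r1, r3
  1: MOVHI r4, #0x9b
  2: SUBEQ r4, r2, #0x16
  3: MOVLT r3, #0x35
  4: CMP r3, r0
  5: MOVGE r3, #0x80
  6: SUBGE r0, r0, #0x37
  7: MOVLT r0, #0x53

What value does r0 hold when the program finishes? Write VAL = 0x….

[0] flags=1001 → (cmp)
[1] flags=1001 HI?F → skip
[2] flags=1001 EQ?F → skip
[3] flags=1001 LT?F → skip
[4] flags=1010 → (cmp)
[5] flags=1010 GE?F → skip
[6] flags=1010 GE?F → skip
[7] flags=1010 LT?T → r0=0x53

VAL = 0x53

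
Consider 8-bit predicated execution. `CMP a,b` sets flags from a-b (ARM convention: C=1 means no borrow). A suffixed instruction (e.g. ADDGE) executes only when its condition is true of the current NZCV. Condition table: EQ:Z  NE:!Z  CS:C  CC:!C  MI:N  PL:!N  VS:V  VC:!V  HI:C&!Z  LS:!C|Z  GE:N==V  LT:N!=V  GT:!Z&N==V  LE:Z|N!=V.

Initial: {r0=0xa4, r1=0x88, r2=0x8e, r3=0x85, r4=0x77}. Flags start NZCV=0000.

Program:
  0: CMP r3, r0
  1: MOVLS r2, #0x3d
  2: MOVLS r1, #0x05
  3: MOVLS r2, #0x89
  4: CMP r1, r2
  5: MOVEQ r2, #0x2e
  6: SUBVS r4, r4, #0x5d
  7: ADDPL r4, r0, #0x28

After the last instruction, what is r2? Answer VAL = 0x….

VAL = 0x89

[0] flags=1000 → (cmp)
[1] flags=1000 LS?T → r2=0x3d
[2] flags=1000 LS?T → r1=0x05
[3] flags=1000 LS?T → r2=0x89
[4] flags=0000 → (cmp)
[5] flags=0000 EQ?F → skip
[6] flags=0000 VS?F → skip
[7] flags=0000 PL?T → r4=0xcc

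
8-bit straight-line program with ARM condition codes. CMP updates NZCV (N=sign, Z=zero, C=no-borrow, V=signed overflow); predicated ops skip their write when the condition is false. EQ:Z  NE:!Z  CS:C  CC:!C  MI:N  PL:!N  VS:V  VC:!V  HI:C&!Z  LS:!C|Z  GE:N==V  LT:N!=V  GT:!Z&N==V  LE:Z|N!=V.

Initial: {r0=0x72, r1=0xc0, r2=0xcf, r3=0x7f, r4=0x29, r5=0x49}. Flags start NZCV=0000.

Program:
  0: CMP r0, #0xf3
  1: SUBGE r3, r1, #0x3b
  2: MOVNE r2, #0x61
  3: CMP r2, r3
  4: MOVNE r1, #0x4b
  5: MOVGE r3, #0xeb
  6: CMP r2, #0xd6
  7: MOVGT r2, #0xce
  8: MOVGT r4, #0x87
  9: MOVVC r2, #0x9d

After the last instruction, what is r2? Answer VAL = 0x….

VAL = 0xce

[0] flags=0000 → (cmp)
[1] flags=0000 GE?T → r3=0x85
[2] flags=0000 NE?T → r2=0x61
[3] flags=1001 → (cmp)
[4] flags=1001 NE?T → r1=0x4b
[5] flags=1001 GE?T → r3=0xeb
[6] flags=1001 → (cmp)
[7] flags=1001 GT?T → r2=0xce
[8] flags=1001 GT?T → r4=0x87
[9] flags=1001 VC?F → skip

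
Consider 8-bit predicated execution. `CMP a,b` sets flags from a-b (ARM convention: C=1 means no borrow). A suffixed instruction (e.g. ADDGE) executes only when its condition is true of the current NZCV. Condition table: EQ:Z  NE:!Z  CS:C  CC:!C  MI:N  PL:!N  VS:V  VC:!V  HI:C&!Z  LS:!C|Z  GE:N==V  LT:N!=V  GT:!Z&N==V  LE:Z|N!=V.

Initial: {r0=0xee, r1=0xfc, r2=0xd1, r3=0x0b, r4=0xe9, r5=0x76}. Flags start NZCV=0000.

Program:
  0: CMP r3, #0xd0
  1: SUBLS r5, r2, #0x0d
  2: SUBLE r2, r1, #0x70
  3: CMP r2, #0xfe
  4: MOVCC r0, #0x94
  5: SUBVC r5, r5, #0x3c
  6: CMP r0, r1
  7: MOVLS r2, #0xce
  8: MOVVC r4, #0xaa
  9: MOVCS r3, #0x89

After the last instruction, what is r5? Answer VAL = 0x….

VAL = 0x88

[0] flags=0000 → (cmp)
[1] flags=0000 LS?T → r5=0xc4
[2] flags=0000 LE?F → skip
[3] flags=1000 → (cmp)
[4] flags=1000 CC?T → r0=0x94
[5] flags=1000 VC?T → r5=0x88
[6] flags=1000 → (cmp)
[7] flags=1000 LS?T → r2=0xce
[8] flags=1000 VC?T → r4=0xaa
[9] flags=1000 CS?F → skip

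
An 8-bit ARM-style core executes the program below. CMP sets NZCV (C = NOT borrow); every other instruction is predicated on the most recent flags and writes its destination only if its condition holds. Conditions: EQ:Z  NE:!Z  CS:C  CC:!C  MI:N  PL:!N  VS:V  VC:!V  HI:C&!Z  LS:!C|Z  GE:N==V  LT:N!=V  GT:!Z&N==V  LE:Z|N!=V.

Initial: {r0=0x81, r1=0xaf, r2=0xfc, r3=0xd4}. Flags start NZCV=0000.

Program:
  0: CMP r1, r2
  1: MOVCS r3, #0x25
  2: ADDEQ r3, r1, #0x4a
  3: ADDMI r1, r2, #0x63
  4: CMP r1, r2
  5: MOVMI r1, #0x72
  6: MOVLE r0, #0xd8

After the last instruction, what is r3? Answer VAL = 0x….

[0] flags=1000 → (cmp)
[1] flags=1000 CS?F → skip
[2] flags=1000 EQ?F → skip
[3] flags=1000 MI?T → r1=0x5f
[4] flags=0000 → (cmp)
[5] flags=0000 MI?F → skip
[6] flags=0000 LE?F → skip

VAL = 0xd4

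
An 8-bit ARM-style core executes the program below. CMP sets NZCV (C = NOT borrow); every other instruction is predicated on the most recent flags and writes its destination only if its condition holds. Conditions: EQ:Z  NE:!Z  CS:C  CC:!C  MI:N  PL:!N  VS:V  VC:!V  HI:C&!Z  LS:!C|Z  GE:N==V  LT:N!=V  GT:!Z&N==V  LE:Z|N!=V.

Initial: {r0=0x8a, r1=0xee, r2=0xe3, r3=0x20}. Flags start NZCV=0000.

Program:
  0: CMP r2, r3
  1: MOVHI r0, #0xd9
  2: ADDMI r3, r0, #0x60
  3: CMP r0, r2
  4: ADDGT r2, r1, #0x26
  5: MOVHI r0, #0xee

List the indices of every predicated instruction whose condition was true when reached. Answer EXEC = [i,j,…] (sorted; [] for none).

EXEC = [1,2]

[0] flags=1010 → (cmp)
[1] flags=1010 HI?T → r0=0xd9
[2] flags=1010 MI?T → r3=0x39
[3] flags=1000 → (cmp)
[4] flags=1000 GT?F → skip
[5] flags=1000 HI?F → skip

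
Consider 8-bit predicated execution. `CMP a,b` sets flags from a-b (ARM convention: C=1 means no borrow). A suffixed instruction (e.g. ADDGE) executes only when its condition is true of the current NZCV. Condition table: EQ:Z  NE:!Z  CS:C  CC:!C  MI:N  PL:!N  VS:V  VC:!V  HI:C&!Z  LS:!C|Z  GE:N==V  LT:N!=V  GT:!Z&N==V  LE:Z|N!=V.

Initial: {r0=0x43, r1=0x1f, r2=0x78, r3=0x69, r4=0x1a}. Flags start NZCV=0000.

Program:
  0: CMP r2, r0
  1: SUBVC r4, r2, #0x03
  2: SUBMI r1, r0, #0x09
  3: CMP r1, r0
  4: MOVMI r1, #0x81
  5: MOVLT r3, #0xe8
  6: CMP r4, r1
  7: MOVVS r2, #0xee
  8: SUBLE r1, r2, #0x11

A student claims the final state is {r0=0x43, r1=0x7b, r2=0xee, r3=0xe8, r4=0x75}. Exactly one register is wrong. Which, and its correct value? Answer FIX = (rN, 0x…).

0: ✓ CMP  NZCV=0010
1: ✓ SUBVC  r4←0x75
2: · SUBMI
3: ✓ CMP  NZCV=1000
4: ✓ MOVMI  r1←0x81
5: ✓ MOVLT  r3←0xe8
6: ✓ CMP  NZCV=1001
7: ✓ MOVVS  r2←0xee
8: · SUBLE

FIX = (r1, 0x81)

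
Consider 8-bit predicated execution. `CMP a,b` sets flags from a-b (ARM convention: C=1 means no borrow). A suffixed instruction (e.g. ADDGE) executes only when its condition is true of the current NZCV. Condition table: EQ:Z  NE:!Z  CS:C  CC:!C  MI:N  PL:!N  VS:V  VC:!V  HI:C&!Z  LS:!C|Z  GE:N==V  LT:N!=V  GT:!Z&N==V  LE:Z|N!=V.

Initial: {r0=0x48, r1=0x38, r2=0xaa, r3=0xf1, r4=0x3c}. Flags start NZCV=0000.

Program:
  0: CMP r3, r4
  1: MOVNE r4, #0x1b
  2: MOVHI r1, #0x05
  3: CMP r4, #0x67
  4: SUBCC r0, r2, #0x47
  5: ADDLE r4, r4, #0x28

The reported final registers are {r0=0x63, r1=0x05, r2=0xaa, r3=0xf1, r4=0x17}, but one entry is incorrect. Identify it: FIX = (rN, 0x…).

FIX = (r4, 0x43)

0: ✓ CMP  NZCV=1010
1: ✓ MOVNE  r4←0x1b
2: ✓ MOVHI  r1←0x05
3: ✓ CMP  NZCV=1000
4: ✓ SUBCC  r0←0x63
5: ✓ ADDLE  r4←0x43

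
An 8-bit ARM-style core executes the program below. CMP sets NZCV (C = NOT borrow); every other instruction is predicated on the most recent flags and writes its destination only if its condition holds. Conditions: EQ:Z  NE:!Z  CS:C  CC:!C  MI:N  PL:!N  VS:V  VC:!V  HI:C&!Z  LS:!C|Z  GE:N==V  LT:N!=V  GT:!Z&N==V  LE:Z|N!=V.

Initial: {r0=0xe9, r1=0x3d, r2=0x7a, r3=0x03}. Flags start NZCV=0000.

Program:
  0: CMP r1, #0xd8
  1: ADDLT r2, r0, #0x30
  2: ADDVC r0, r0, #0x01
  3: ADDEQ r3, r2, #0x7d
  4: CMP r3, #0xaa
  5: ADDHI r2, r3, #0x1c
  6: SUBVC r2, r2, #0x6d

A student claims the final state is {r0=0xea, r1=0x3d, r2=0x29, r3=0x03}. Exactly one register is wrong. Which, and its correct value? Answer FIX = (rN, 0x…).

FIX = (r2, 0x0d)

0: ✓ CMP  NZCV=0000
1: · ADDLT
2: ✓ ADDVC  r0←0xea
3: · ADDEQ
4: ✓ CMP  NZCV=0000
5: · ADDHI
6: ✓ SUBVC  r2←0x0d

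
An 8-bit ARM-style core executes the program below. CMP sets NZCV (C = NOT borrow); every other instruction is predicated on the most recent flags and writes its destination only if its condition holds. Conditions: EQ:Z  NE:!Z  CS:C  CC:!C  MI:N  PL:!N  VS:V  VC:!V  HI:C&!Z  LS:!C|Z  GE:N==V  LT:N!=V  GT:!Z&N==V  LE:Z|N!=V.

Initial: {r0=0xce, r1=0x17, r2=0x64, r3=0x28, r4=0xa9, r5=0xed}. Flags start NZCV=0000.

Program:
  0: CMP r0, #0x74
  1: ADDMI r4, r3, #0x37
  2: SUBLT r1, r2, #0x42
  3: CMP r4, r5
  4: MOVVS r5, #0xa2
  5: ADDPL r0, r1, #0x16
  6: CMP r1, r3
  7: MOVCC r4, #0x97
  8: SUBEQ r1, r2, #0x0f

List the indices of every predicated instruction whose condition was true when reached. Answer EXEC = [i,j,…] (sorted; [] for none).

EXEC = [2,7]

[0] flags=0011 → (cmp)
[1] flags=0011 MI?F → skip
[2] flags=0011 LT?T → r1=0x22
[3] flags=1000 → (cmp)
[4] flags=1000 VS?F → skip
[5] flags=1000 PL?F → skip
[6] flags=1000 → (cmp)
[7] flags=1000 CC?T → r4=0x97
[8] flags=1000 EQ?F → skip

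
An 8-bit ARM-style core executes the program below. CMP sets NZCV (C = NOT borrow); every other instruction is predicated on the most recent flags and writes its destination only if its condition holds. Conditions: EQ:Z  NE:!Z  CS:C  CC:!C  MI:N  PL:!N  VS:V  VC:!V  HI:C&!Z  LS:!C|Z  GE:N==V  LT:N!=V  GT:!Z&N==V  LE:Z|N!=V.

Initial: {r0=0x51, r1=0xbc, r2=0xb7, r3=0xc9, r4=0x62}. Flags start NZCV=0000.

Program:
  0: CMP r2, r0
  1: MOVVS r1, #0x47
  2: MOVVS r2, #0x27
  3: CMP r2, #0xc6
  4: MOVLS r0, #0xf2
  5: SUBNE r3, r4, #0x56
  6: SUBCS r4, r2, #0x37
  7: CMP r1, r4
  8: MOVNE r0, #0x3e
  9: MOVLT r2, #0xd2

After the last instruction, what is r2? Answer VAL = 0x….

VAL = 0xd2

0: ✓ CMP  NZCV=0011
1: ✓ MOVVS  r1←0x47
2: ✓ MOVVS  r2←0x27
3: ✓ CMP  NZCV=0000
4: ✓ MOVLS  r0←0xf2
5: ✓ SUBNE  r3←0x0c
6: · SUBCS
7: ✓ CMP  NZCV=1000
8: ✓ MOVNE  r0←0x3e
9: ✓ MOVLT  r2←0xd2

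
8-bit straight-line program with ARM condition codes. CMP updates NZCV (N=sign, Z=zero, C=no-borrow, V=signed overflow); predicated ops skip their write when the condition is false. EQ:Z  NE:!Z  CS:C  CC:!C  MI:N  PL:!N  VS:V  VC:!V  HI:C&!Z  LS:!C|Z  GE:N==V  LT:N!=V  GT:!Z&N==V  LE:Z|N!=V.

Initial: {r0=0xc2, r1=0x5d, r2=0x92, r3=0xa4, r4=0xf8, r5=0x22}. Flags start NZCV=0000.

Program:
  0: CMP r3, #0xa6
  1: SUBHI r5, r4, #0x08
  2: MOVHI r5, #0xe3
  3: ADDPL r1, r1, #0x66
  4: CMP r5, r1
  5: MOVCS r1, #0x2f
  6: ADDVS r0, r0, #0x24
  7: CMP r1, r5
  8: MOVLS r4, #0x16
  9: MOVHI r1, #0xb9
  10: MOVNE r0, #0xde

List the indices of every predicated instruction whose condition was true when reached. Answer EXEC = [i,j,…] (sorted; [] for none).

0: ✓ CMP  NZCV=1000
1: · SUBHI
2: · MOVHI
3: · ADDPL
4: ✓ CMP  NZCV=1000
5: · MOVCS
6: · ADDVS
7: ✓ CMP  NZCV=0010
8: · MOVLS
9: ✓ MOVHI  r1←0xb9
10: ✓ MOVNE  r0←0xde

EXEC = [9,10]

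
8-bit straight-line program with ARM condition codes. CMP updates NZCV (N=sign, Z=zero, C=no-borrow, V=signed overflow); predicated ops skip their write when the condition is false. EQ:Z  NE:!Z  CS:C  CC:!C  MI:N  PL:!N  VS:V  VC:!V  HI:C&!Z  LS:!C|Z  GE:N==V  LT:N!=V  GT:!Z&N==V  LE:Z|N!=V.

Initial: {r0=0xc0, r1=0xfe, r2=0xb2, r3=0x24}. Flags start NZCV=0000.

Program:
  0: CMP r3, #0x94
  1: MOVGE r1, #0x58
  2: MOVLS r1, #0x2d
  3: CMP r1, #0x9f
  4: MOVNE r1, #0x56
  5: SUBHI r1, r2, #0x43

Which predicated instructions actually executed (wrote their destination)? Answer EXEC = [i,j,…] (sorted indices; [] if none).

EXEC = [1,2,4]

[0] flags=1001 → (cmp)
[1] flags=1001 GE?T → r1=0x58
[2] flags=1001 LS?T → r1=0x2d
[3] flags=1001 → (cmp)
[4] flags=1001 NE?T → r1=0x56
[5] flags=1001 HI?F → skip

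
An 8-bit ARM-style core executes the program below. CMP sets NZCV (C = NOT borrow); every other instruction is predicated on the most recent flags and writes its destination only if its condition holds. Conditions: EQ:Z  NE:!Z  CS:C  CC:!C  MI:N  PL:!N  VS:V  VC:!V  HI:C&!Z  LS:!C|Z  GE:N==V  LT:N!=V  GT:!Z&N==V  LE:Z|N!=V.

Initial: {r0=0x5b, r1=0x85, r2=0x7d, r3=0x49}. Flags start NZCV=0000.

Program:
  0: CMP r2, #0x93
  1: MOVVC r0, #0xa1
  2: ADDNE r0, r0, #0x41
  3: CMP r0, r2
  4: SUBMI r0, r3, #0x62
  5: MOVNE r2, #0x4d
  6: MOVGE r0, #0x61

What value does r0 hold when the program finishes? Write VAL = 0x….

VAL = 0x9c

0: ✓ CMP  NZCV=1001
1: · MOVVC
2: ✓ ADDNE  r0←0x9c
3: ✓ CMP  NZCV=0011
4: · SUBMI
5: ✓ MOVNE  r2←0x4d
6: · MOVGE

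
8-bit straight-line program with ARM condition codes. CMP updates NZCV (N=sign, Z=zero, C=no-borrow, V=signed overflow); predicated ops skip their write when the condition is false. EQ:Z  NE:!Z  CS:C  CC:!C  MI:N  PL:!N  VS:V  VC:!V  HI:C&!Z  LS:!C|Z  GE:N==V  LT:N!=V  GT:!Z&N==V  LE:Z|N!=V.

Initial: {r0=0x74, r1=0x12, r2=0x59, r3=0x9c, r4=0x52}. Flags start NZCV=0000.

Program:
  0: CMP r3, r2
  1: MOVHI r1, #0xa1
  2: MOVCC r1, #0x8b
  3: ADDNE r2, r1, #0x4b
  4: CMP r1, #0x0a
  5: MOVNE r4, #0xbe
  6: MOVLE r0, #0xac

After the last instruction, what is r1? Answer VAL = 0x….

[0] flags=0011 → (cmp)
[1] flags=0011 HI?T → r1=0xa1
[2] flags=0011 CC?F → skip
[3] flags=0011 NE?T → r2=0xec
[4] flags=1010 → (cmp)
[5] flags=1010 NE?T → r4=0xbe
[6] flags=1010 LE?T → r0=0xac

VAL = 0xa1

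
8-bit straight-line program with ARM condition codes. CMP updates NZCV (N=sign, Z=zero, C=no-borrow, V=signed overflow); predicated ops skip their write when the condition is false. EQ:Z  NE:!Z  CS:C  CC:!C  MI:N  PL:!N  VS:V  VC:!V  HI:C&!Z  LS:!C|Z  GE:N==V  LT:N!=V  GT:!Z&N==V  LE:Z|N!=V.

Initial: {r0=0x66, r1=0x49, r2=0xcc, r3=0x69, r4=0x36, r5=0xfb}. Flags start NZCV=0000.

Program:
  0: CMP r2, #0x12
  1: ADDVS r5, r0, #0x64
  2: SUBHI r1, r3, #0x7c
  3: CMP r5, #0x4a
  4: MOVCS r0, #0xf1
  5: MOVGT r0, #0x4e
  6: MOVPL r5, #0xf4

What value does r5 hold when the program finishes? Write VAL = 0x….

[0] flags=1010 → (cmp)
[1] flags=1010 VS?F → skip
[2] flags=1010 HI?T → r1=0xed
[3] flags=1010 → (cmp)
[4] flags=1010 CS?T → r0=0xf1
[5] flags=1010 GT?F → skip
[6] flags=1010 PL?F → skip

VAL = 0xfb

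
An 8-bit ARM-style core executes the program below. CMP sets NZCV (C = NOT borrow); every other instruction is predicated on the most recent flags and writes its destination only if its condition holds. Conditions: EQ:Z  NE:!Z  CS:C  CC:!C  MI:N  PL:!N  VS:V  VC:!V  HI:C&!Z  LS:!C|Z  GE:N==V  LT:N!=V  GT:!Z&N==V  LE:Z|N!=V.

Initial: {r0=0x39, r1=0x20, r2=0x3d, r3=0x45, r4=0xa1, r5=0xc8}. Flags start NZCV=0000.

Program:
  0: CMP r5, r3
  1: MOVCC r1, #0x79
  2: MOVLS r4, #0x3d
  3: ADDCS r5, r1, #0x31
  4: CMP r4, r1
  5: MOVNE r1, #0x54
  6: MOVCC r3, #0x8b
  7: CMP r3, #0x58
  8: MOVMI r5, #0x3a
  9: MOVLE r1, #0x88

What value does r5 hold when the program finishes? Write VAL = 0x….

0: ✓ CMP  NZCV=1010
1: · MOVCC
2: · MOVLS
3: ✓ ADDCS  r5←0x51
4: ✓ CMP  NZCV=1010
5: ✓ MOVNE  r1←0x54
6: · MOVCC
7: ✓ CMP  NZCV=1000
8: ✓ MOVMI  r5←0x3a
9: ✓ MOVLE  r1←0x88

VAL = 0x3a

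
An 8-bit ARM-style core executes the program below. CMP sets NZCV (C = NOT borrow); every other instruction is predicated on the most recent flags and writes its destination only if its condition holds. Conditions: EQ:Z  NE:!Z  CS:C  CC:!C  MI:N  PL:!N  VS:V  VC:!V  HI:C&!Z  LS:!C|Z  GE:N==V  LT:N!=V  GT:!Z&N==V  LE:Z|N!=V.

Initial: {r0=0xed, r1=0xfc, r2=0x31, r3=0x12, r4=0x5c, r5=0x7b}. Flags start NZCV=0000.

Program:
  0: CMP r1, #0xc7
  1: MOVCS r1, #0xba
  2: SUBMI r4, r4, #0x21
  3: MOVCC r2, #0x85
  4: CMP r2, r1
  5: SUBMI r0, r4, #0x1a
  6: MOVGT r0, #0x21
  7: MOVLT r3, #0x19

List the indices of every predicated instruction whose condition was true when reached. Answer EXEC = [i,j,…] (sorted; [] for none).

[0] flags=0010 → (cmp)
[1] flags=0010 CS?T → r1=0xba
[2] flags=0010 MI?F → skip
[3] flags=0010 CC?F → skip
[4] flags=0000 → (cmp)
[5] flags=0000 MI?F → skip
[6] flags=0000 GT?T → r0=0x21
[7] flags=0000 LT?F → skip

EXEC = [1,6]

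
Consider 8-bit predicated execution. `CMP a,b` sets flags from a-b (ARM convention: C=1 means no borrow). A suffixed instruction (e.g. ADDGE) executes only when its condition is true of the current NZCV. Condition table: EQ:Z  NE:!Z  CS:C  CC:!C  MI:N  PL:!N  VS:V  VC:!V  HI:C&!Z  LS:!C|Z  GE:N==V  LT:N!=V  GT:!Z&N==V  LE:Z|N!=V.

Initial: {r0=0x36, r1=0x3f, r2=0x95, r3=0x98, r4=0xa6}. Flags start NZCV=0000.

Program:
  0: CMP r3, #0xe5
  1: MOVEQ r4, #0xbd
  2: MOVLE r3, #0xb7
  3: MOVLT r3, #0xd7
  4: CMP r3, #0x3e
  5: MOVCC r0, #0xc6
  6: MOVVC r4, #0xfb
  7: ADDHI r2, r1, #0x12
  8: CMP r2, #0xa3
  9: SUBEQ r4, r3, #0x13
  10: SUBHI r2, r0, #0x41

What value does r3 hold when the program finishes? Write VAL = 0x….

VAL = 0xd7

0: ✓ CMP  NZCV=1000
1: · MOVEQ
2: ✓ MOVLE  r3←0xb7
3: ✓ MOVLT  r3←0xd7
4: ✓ CMP  NZCV=1010
5: · MOVCC
6: ✓ MOVVC  r4←0xfb
7: ✓ ADDHI  r2←0x51
8: ✓ CMP  NZCV=1001
9: · SUBEQ
10: · SUBHI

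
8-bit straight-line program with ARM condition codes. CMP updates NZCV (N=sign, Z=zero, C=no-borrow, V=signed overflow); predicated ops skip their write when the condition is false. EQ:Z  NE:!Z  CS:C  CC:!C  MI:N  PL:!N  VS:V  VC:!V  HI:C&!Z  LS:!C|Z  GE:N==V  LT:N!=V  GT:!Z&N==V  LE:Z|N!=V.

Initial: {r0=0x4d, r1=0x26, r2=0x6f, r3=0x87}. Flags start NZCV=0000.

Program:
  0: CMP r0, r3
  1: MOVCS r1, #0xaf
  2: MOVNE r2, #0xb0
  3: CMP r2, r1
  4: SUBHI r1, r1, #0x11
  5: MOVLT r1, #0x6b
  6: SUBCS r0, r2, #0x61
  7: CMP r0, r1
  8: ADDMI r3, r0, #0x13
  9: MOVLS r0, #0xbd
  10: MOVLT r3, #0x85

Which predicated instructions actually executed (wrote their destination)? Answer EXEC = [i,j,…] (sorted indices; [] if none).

EXEC = [2,4,5,6,8,9,10]

[0] flags=1001 → (cmp)
[1] flags=1001 CS?F → skip
[2] flags=1001 NE?T → r2=0xb0
[3] flags=1010 → (cmp)
[4] flags=1010 HI?T → r1=0x15
[5] flags=1010 LT?T → r1=0x6b
[6] flags=1010 CS?T → r0=0x4f
[7] flags=1000 → (cmp)
[8] flags=1000 MI?T → r3=0x62
[9] flags=1000 LS?T → r0=0xbd
[10] flags=1000 LT?T → r3=0x85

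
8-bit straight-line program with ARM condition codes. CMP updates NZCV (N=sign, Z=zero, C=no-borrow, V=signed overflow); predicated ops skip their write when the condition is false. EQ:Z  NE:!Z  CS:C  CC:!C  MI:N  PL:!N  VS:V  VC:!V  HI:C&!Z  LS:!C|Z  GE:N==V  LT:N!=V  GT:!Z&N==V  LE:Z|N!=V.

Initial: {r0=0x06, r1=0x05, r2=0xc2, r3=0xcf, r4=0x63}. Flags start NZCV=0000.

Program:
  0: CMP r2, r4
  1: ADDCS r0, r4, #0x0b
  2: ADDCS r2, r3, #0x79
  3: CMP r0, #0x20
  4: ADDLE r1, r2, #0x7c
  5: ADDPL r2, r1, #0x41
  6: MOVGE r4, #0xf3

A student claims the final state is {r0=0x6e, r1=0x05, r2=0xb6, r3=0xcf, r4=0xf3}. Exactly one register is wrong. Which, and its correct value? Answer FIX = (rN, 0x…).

FIX = (r2, 0x46)

[0] flags=0011 → (cmp)
[1] flags=0011 CS?T → r0=0x6e
[2] flags=0011 CS?T → r2=0x48
[3] flags=0010 → (cmp)
[4] flags=0010 LE?F → skip
[5] flags=0010 PL?T → r2=0x46
[6] flags=0010 GE?T → r4=0xf3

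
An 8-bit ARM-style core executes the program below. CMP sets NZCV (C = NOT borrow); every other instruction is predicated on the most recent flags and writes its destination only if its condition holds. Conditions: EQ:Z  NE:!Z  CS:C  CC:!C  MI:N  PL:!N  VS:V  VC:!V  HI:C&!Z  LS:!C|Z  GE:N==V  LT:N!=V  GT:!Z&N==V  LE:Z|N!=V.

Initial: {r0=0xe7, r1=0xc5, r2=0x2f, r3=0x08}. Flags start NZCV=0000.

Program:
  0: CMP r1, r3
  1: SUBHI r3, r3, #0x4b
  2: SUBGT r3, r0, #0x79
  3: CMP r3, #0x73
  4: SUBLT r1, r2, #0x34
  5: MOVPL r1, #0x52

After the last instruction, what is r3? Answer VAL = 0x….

VAL = 0xbd

[0] flags=1010 → (cmp)
[1] flags=1010 HI?T → r3=0xbd
[2] flags=1010 GT?F → skip
[3] flags=0011 → (cmp)
[4] flags=0011 LT?T → r1=0xfb
[5] flags=0011 PL?T → r1=0x52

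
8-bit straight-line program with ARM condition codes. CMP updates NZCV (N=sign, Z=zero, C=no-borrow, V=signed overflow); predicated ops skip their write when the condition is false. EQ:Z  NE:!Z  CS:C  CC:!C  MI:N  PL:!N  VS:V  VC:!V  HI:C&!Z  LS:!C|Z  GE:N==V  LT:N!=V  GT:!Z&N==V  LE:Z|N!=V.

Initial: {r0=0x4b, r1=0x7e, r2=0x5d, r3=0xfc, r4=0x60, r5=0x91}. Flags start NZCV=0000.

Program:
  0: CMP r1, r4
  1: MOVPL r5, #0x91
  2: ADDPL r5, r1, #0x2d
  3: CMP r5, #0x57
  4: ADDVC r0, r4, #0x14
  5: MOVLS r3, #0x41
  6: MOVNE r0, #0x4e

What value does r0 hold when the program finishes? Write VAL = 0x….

VAL = 0x4e

0: ✓ CMP  NZCV=0010
1: ✓ MOVPL  r5←0x91
2: ✓ ADDPL  r5←0xab
3: ✓ CMP  NZCV=0011
4: · ADDVC
5: · MOVLS
6: ✓ MOVNE  r0←0x4e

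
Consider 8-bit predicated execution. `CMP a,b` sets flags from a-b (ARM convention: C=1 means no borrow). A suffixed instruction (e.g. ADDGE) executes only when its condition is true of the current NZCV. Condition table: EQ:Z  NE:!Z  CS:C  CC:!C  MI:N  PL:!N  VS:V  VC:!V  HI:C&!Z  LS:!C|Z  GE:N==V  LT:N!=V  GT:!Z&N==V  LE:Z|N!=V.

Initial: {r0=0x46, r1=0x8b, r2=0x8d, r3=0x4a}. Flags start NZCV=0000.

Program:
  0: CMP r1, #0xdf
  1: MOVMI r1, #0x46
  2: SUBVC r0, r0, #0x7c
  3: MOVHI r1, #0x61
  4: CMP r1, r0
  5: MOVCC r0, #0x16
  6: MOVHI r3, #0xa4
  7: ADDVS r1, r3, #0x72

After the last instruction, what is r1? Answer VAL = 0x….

VAL = 0x46

0: ✓ CMP  NZCV=1000
1: ✓ MOVMI  r1←0x46
2: ✓ SUBVC  r0←0xca
3: · MOVHI
4: ✓ CMP  NZCV=0000
5: ✓ MOVCC  r0←0x16
6: · MOVHI
7: · ADDVS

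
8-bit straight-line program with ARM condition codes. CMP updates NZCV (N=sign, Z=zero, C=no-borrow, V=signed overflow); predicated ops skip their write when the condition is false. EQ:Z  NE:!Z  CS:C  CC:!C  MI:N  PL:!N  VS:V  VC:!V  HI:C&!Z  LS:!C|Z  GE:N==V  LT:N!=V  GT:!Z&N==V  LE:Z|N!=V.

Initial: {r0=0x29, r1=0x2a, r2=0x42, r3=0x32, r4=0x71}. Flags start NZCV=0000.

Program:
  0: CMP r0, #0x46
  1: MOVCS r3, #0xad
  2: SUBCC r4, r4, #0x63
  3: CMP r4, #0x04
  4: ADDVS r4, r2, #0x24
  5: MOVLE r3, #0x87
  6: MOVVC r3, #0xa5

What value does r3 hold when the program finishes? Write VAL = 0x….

0: ✓ CMP  NZCV=1000
1: · MOVCS
2: ✓ SUBCC  r4←0x0e
3: ✓ CMP  NZCV=0010
4: · ADDVS
5: · MOVLE
6: ✓ MOVVC  r3←0xa5

VAL = 0xa5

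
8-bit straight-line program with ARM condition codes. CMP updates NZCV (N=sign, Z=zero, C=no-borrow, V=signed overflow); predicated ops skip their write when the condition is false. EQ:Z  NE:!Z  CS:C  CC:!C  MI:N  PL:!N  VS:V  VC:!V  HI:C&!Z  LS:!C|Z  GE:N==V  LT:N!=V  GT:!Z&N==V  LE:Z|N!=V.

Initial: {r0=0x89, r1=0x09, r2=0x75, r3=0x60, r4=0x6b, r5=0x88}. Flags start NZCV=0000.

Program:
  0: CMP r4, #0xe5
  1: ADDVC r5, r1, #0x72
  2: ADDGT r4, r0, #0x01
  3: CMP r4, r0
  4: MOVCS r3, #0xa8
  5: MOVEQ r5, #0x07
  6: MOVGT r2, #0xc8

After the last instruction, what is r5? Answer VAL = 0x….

[0] flags=1001 → (cmp)
[1] flags=1001 VC?F → skip
[2] flags=1001 GT?T → r4=0x8a
[3] flags=0010 → (cmp)
[4] flags=0010 CS?T → r3=0xa8
[5] flags=0010 EQ?F → skip
[6] flags=0010 GT?T → r2=0xc8

VAL = 0x88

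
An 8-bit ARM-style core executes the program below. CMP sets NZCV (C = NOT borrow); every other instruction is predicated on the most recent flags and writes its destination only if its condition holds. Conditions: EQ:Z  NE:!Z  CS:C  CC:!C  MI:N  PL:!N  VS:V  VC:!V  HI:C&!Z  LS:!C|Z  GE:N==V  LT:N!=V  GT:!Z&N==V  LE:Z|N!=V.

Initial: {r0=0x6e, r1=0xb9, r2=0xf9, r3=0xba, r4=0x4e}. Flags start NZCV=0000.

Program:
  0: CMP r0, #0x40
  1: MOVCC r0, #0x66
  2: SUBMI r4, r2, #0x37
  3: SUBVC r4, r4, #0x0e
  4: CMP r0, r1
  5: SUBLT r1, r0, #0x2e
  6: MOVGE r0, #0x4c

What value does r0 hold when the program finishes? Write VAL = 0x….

0: ✓ CMP  NZCV=0010
1: · MOVCC
2: · SUBMI
3: ✓ SUBVC  r4←0x40
4: ✓ CMP  NZCV=1001
5: · SUBLT
6: ✓ MOVGE  r0←0x4c

VAL = 0x4c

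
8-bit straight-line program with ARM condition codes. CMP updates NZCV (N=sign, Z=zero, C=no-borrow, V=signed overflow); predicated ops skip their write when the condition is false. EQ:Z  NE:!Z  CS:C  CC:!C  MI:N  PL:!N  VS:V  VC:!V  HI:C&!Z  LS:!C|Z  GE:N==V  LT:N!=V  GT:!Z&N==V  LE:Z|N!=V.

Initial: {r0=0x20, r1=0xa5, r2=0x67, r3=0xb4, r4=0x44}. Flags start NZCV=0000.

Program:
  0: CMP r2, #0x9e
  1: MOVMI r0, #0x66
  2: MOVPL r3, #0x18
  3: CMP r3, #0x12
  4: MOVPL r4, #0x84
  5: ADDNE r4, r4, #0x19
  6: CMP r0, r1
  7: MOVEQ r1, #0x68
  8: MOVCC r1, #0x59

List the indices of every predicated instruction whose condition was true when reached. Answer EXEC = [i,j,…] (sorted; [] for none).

EXEC = [1,5,8]

[0] flags=1001 → (cmp)
[1] flags=1001 MI?T → r0=0x66
[2] flags=1001 PL?F → skip
[3] flags=1010 → (cmp)
[4] flags=1010 PL?F → skip
[5] flags=1010 NE?T → r4=0x5d
[6] flags=1001 → (cmp)
[7] flags=1001 EQ?F → skip
[8] flags=1001 CC?T → r1=0x59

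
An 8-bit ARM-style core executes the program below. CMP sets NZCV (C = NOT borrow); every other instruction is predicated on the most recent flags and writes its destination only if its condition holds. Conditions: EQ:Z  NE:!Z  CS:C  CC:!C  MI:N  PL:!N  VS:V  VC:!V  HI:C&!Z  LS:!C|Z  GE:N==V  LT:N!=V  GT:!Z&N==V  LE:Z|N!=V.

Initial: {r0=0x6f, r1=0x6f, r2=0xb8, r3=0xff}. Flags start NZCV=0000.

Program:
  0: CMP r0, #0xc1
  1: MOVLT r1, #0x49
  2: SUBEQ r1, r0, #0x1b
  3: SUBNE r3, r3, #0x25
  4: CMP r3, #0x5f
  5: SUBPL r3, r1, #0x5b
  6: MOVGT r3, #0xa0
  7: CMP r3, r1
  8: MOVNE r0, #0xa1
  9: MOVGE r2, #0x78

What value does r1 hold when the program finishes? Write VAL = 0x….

[0] flags=1001 → (cmp)
[1] flags=1001 LT?F → skip
[2] flags=1001 EQ?F → skip
[3] flags=1001 NE?T → r3=0xda
[4] flags=0011 → (cmp)
[5] flags=0011 PL?T → r3=0x14
[6] flags=0011 GT?F → skip
[7] flags=1000 → (cmp)
[8] flags=1000 NE?T → r0=0xa1
[9] flags=1000 GE?F → skip

VAL = 0x6f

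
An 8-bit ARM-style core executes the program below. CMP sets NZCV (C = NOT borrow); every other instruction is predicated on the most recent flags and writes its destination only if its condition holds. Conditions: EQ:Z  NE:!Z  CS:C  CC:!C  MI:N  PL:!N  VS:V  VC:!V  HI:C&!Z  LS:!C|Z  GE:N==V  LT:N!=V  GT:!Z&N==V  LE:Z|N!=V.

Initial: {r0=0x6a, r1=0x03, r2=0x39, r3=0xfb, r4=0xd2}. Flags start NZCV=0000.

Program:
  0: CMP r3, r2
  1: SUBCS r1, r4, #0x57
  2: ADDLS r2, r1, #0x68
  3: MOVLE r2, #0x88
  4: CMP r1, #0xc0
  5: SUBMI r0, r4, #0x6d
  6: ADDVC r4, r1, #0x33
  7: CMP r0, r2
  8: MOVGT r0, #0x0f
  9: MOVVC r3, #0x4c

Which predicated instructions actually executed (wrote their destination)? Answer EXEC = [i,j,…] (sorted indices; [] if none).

EXEC = [1,3,5,8]

0: ✓ CMP  NZCV=1010
1: ✓ SUBCS  r1←0x7b
2: · ADDLS
3: ✓ MOVLE  r2←0x88
4: ✓ CMP  NZCV=1001
5: ✓ SUBMI  r0←0x65
6: · ADDVC
7: ✓ CMP  NZCV=1001
8: ✓ MOVGT  r0←0x0f
9: · MOVVC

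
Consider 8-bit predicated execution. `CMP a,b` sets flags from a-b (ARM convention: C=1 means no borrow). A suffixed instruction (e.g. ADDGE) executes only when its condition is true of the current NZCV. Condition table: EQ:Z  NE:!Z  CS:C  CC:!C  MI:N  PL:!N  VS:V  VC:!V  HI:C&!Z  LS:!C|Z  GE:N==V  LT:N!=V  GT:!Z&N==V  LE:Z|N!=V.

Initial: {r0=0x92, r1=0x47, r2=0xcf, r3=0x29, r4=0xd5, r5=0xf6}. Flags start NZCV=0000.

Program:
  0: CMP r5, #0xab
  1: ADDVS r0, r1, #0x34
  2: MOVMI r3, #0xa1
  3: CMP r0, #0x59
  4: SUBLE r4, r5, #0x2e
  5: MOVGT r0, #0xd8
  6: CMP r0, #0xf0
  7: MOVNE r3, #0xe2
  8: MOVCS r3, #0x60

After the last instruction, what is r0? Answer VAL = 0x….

[0] flags=0010 → (cmp)
[1] flags=0010 VS?F → skip
[2] flags=0010 MI?F → skip
[3] flags=0011 → (cmp)
[4] flags=0011 LE?T → r4=0xc8
[5] flags=0011 GT?F → skip
[6] flags=1000 → (cmp)
[7] flags=1000 NE?T → r3=0xe2
[8] flags=1000 CS?F → skip

VAL = 0x92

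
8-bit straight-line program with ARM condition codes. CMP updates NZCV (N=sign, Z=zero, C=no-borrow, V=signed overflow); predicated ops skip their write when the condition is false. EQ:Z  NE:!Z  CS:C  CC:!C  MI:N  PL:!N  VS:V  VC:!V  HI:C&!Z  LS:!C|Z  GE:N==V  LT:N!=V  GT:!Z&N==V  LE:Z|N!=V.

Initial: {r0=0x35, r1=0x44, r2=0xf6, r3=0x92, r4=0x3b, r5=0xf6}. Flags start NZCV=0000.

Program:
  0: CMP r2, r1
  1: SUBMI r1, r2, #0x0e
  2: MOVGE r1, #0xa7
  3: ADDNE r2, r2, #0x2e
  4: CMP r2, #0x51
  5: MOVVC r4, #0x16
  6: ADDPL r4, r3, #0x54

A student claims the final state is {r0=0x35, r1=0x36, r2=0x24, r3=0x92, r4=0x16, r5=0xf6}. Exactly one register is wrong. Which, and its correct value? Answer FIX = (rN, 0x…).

[0] flags=1010 → (cmp)
[1] flags=1010 MI?T → r1=0xe8
[2] flags=1010 GE?F → skip
[3] flags=1010 NE?T → r2=0x24
[4] flags=1000 → (cmp)
[5] flags=1000 VC?T → r4=0x16
[6] flags=1000 PL?F → skip

FIX = (r1, 0xe8)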